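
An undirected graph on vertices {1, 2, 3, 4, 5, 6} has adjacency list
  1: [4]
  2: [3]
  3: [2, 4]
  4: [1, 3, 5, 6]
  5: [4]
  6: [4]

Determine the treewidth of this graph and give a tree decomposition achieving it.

Treewidth 1.
One optimal decomposition is:
Bags: B1 = {4, 5}  B2 = {3, 4}  B3 = {4, 6}  B4 = {2, 3}  B5 = {1, 4}
Tree: B1–B2, B2–B3, B2–B4, B2–B5

The largest bag has 2 vertices, giving width 1; this decomposition certifies tw(G) ≤ 1. Any graph with an edge has treewidth ≥ 1, and G has the edge 5–4. The upper and lower bounds meet at 1, so that is the treewidth.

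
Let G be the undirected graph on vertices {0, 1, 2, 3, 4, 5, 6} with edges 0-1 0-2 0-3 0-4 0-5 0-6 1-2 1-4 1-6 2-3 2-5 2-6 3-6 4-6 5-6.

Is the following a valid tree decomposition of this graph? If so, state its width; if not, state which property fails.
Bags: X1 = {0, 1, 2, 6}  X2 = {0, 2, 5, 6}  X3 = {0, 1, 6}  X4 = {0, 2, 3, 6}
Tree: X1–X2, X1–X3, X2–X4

A tree decomposition must satisfy three properties: every vertex lies in some bag; for every edge, both endpoints lie together in some bag; and for every vertex, the bags containing it form a connected subtree. Here vertex 4 appears in no bag, so the decomposition is invalid.

No — vertex 4 appears in no bag.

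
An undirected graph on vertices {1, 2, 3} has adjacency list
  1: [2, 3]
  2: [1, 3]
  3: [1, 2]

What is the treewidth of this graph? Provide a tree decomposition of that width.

Treewidth 2.
One such decomposition:
Bags: B1 = {1, 2, 3}
Tree: (single bag)

A single bag containing all 3 vertices is trivially a valid decomposition of width 2. On the other hand G contains the 3-clique {1, 2, 3}. A clique must lie in a single bag of any decomposition, so no decomposition can have width below 2. Combining the bounds, tw(G) = 2.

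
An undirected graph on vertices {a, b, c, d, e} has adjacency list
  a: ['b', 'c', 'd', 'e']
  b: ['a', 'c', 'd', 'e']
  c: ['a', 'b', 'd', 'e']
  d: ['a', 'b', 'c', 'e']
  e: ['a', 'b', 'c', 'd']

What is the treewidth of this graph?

4

A width-4 tree decomposition is:
Bags: B1 = {a, b, c, d, e}
Tree: (single bag)
With just one bag of size 5, the width is 5 − 1 = 4, so tw(G) ≤ 4. For the lower bound, the 5 vertices {a, b, c, d, e} are pairwise adjacent, and any tree decomposition puts a clique entirely inside one bag — forcing width ≥ 4. Combining the bounds, tw(G) = 4.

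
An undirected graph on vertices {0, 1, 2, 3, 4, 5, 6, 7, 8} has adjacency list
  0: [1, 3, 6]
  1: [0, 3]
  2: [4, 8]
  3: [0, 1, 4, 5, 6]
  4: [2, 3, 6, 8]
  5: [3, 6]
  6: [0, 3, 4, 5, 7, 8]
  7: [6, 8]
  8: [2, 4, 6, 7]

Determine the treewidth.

A width-2 tree decomposition is:
Bags: B1 = {0, 3, 6}  B2 = {3, 5, 6}  B3 = {3, 4, 6}  B4 = {4, 6, 8}  B5 = {6, 7, 8}  B6 = {2, 4, 8}  B7 = {0, 1, 3}
Tree: B1–B2, B1–B3, B3–B4, B4–B5, B4–B6, B1–B7
Every bag has size at most 3, so the width is 3 − 1 = 2 and tw(G) ≤ 2. On the other hand G contains the 3-clique {0, 1, 3}. A clique must lie in a single bag of any decomposition, so no decomposition can have width below 2. Therefore the treewidth is 2.

2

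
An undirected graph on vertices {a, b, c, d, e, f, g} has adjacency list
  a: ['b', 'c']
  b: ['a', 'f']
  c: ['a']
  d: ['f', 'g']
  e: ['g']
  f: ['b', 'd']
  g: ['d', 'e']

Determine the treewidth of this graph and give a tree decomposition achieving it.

Treewidth 1.
Bags: B1 = {a, c}  B2 = {a, b}  B3 = {b, f}  B4 = {d, f}  B5 = {d, g}  B6 = {e, g}
Tree: B1–B2, B2–B3, B3–B4, B4–B5, B5–B6

The largest bag has 2 vertices, giving width 1; this decomposition certifies tw(G) ≤ 1. Since G has at least one edge (e.g. c–a), it is not an edgeless graph, so tw(G) ≥ 1. Therefore the treewidth is 1.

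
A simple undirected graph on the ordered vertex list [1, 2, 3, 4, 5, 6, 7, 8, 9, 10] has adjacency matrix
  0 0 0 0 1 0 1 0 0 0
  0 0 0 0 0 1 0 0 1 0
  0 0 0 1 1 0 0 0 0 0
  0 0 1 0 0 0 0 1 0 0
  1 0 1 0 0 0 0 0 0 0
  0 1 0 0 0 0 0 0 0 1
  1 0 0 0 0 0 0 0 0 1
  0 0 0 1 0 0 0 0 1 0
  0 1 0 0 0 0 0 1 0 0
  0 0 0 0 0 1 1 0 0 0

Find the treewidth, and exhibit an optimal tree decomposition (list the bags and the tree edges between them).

The largest bag has 3 vertices, giving width 2; this decomposition certifies tw(G) ≤ 2. The edges 9–8–4–3–5–1–7–10–6–2–9 form a cycle, so G is not a tree and its treewidth is at least 2. The upper and lower bounds meet at 2, so that is the treewidth.

Treewidth 2.
One such decomposition:
Bags: B1 = {4, 8, 9}  B2 = {3, 4, 9}  B3 = {3, 5, 9}  B4 = {1, 5, 9}  B5 = {1, 7, 9}  B6 = {7, 9, 10}  B7 = {6, 9, 10}  B8 = {2, 6, 9}
Tree: B1–B2, B2–B3, B3–B4, B4–B5, B5–B6, B6–B7, B7–B8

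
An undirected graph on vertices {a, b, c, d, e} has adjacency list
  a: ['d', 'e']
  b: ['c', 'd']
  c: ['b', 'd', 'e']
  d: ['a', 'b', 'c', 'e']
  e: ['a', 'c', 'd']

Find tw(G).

2

A width-2 tree decomposition is:
Bags: B1 = {a, d, e}  B2 = {c, d, e}  B3 = {b, c, d}
Tree: B1–B2, B2–B3
Every bag has size at most 3, so the width is 3 − 1 = 2 and tw(G) ≤ 2. For the lower bound, the 3 vertices {c, d, e} are pairwise adjacent, and any tree decomposition puts a clique entirely inside one bag — forcing width ≥ 2. Hence tw(G) = 2 exactly.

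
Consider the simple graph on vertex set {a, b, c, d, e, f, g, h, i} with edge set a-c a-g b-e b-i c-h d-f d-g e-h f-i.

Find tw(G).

A width-2 tree decomposition is:
Bags: B1 = {d, f, g}  B2 = {a, f, g}  B3 = {a, c, f}  B4 = {c, f, h}  B5 = {e, f, h}  B6 = {b, e, f}  B7 = {b, f, i}
Tree: B1–B2, B2–B3, B3–B4, B4–B5, B5–B6, B6–B7
Each bag holds 3 vertices, so the decomposition has width 2, which upper-bounds the treewidth. The edges f–d–g–a–c–h–e–b–i–f form a cycle, so G is not a tree and its treewidth is at least 2. Combining the bounds, tw(G) = 2.

2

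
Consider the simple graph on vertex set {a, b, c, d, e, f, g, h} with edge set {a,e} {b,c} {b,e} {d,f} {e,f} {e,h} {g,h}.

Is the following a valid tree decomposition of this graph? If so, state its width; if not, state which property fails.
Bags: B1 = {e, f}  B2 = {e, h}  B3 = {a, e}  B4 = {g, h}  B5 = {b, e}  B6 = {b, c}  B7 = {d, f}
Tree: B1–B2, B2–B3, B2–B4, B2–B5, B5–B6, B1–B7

Yes; width 1.

Vertex coverage: the bags together contain {a, b, c, d, e, f, g, h}, the full vertex set. Edge coverage: each edge of G has both endpoints in at least one bag. Running intersection: for every vertex, the bags containing it form a connected subtree. All three properties hold, so this is a valid tree decomposition of width max|bag| − 1 = 1, and hence tw(G) ≤ 1.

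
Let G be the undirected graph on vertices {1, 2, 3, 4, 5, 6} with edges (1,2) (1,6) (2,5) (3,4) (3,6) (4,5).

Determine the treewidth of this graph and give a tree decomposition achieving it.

Each bag holds 3 vertices, so the decomposition has width 2, which upper-bounds the treewidth. The edges 3–4–5–2–1–6–3 form a cycle, so G is not a tree and its treewidth is at least 2. Combining the bounds, tw(G) = 2.

Treewidth 2.
Bags: B1 = {3, 4, 5}  B2 = {2, 3, 5}  B3 = {1, 2, 3}  B4 = {1, 3, 6}
Tree: B1–B2, B2–B3, B3–B4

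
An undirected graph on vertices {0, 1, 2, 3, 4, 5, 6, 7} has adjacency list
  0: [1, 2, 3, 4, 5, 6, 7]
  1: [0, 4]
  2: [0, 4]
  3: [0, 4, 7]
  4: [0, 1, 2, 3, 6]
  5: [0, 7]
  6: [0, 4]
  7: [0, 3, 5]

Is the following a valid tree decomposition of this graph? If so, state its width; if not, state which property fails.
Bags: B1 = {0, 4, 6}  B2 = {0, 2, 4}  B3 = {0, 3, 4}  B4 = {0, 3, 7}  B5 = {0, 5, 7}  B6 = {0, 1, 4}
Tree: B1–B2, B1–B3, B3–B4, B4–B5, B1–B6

Yes; width 2.

Every vertex of G appears in some bag (union = {0, 1, 2, 3, 4, 5, 6, 7}); every edge is covered by a bag; and for each vertex v the set of bags containing v is connected in the bag tree. The decomposition is therefore valid. The largest bag has 3 vertices, so the width is 2.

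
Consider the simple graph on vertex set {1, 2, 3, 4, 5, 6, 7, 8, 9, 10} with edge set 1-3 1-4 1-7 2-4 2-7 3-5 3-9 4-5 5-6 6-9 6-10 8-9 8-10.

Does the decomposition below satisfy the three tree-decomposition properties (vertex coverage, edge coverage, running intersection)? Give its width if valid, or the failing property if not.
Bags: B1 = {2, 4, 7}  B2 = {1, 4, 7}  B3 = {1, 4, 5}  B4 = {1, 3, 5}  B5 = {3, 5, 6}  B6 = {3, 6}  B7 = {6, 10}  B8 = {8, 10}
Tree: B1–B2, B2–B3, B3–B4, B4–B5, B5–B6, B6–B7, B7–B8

No — vertex 9 appears in no bag.

A tree decomposition must satisfy three properties: every vertex lies in some bag; for every edge, both endpoints lie together in some bag; and for every vertex, the bags containing it form a connected subtree. Here vertex 9 appears in no bag, so the decomposition is invalid.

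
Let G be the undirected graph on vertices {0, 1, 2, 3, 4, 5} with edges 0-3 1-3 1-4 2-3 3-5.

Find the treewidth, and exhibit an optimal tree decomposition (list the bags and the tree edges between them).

Every bag has size at most 2, so the width is 2 − 1 = 1 and tw(G) ≤ 1. Any graph with an edge has treewidth ≥ 1, and G has the edge 4–1. Hence tw(G) = 1 exactly.

Treewidth 1.
One optimal decomposition is:
Bags: B1 = {1, 4}  B2 = {1, 3}  B3 = {3, 5}  B4 = {0, 3}  B5 = {2, 3}
Tree: B1–B2, B2–B3, B2–B4, B4–B5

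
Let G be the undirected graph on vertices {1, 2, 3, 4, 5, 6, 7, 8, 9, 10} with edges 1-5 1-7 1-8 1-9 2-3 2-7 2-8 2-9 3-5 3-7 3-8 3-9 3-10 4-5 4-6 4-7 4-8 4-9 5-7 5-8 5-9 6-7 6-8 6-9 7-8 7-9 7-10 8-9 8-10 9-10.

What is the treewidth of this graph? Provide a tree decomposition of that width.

Every bag has size at most 5, so the width is 5 − 1 = 4 and tw(G) ≤ 4. On the other hand G contains the 5-clique {1, 5, 7, 8, 9}. A clique must lie in a single bag of any decomposition, so no decomposition can have width below 4. Combining the bounds, tw(G) = 4.

Treewidth 4.
One such decomposition:
Bags: B1 = {3, 5, 7, 8, 9}  B2 = {4, 5, 7, 8, 9}  B3 = {2, 3, 7, 8, 9}  B4 = {1, 5, 7, 8, 9}  B5 = {4, 6, 7, 8, 9}  B6 = {3, 7, 8, 9, 10}
Tree: B1–B2, B1–B3, B2–B4, B2–B5, B1–B6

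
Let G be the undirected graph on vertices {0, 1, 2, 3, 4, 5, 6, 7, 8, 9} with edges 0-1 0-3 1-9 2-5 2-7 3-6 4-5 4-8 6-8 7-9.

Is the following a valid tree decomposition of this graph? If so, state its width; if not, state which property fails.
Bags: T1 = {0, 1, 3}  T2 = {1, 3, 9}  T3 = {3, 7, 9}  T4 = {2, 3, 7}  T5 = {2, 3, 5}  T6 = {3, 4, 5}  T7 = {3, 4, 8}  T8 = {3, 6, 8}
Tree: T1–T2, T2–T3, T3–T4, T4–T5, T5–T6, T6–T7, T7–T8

Yes; width 2.

Every vertex of G appears in some bag (union = {0, 1, 2, 3, 4, 5, 6, 7, 8, 9}); every edge is covered by a bag; and for each vertex v the set of bags containing v is connected in the bag tree. The decomposition is therefore valid. The largest bag has 3 vertices, so the width is 2.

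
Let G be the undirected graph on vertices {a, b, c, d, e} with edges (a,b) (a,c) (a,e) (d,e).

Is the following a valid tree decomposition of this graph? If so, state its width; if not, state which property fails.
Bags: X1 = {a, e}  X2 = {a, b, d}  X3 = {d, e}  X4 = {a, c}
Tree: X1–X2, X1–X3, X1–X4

No — bags containing vertex d are not connected in the tree.

A tree decomposition must satisfy three properties: every vertex lies in some bag; for every edge, both endpoints lie together in some bag; and for every vertex, the bags containing it form a connected subtree. Here bags containing vertex d are not connected in the tree, so the decomposition is invalid.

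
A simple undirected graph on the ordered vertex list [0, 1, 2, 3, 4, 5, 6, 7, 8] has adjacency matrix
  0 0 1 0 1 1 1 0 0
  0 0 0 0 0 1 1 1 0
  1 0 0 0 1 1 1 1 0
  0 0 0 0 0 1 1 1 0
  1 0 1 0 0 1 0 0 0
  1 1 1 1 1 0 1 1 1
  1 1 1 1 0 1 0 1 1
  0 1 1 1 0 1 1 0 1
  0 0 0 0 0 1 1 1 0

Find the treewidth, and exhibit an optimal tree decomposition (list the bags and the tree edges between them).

Treewidth 3.
One optimal decomposition is:
Bags: B1 = {0, 2, 5, 6}  B2 = {2, 5, 6, 7}  B3 = {3, 5, 6, 7}  B4 = {5, 6, 7, 8}  B5 = {0, 2, 4, 5}  B6 = {1, 5, 6, 7}
Tree: B1–B2, B2–B3, B3–B4, B1–B5, B2–B6

Each bag holds 4 vertices, so the decomposition has width 3, which upper-bounds the treewidth. On the other hand G contains the 4-clique {0, 2, 4, 5}. A clique must lie in a single bag of any decomposition, so no decomposition can have width below 3. Hence tw(G) = 3 exactly.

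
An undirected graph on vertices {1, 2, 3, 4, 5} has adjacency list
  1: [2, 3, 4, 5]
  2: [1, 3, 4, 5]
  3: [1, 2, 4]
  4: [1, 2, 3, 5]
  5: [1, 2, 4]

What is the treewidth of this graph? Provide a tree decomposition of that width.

Treewidth 3.
Bags: B1 = {1, 2, 3, 4}  B2 = {1, 2, 4, 5}
Tree: B1–B2

The largest bag has 4 vertices, giving width 3; this decomposition certifies tw(G) ≤ 3. For the lower bound, the 4 vertices {1, 2, 3, 4} are pairwise adjacent, and any tree decomposition puts a clique entirely inside one bag — forcing width ≥ 3. Combining the bounds, tw(G) = 3.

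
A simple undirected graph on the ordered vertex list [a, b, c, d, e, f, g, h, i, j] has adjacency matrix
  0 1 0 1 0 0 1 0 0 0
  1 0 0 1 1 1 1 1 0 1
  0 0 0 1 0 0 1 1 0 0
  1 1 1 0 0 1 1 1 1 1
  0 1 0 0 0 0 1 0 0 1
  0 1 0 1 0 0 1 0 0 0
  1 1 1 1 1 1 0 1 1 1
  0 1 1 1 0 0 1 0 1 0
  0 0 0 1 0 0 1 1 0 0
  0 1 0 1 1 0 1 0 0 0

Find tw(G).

3

A width-3 tree decomposition is:
Bags: B1 = {b, d, g, j}  B2 = {a, b, d, g}  B3 = {b, d, f, g}  B4 = {b, d, g, h}  B5 = {d, g, h, i}  B6 = {b, e, g, j}  B7 = {c, d, g, h}
Tree: B1–B2, B2–B3, B3–B4, B4–B5, B1–B6, B5–B7
The largest bag has 4 vertices, giving width 3; this decomposition certifies tw(G) ≤ 3. For the lower bound, the 4 vertices {c, d, g, h} are pairwise adjacent, and any tree decomposition puts a clique entirely inside one bag — forcing width ≥ 3. The upper and lower bounds meet at 3, so that is the treewidth.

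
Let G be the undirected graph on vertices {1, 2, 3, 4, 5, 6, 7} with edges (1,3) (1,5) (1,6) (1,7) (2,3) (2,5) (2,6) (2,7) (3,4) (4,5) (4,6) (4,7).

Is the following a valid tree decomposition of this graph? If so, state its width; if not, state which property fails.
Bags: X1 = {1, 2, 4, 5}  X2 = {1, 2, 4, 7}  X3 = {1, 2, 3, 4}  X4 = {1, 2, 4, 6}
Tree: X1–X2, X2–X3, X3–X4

Yes; width 3.

Checking the three conditions: (i) the bags cover all of {1, 2, 3, 4, 5, 6, 7}; (ii) for each edge, some bag contains both endpoints; (iii) the bags containing any fixed vertex form a subtree. All hold, so the decomposition is valid with width 4 − 1 = 3.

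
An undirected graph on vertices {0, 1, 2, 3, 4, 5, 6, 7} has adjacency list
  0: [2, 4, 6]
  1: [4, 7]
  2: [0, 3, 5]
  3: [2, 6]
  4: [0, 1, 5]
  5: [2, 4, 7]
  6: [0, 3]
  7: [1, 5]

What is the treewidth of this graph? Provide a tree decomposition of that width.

Treewidth 2.
One such decomposition:
Bags: B1 = {1, 4, 7}  B2 = {4, 5, 7}  B3 = {0, 4, 5}  B4 = {0, 2, 5}  B5 = {0, 2, 6}  B6 = {2, 3, 6}
Tree: B1–B2, B2–B3, B3–B4, B4–B5, B5–B6

Each bag holds 3 vertices, so the decomposition has width 2, which upper-bounds the treewidth. For the lower bound, G contains the cycle 1–7–5–4–1, so G is not a forest; only forests have treewidth ≤ 1, hence tw(G) ≥ 2. Combining the bounds, tw(G) = 2.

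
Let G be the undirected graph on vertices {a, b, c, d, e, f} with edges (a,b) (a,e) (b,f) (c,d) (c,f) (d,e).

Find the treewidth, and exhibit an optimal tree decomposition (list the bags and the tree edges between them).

Treewidth 2.
One optimal decomposition is:
Bags: B1 = {a, d, e}  B2 = {a, c, d}  B3 = {a, c, f}  B4 = {a, b, f}
Tree: B1–B2, B2–B3, B3–B4

The largest bag has 3 vertices, giving width 2; this decomposition certifies tw(G) ≤ 2. Since a–e–d–c–f–b–a is a cycle in G, G is not acyclic. Forests are exactly the graphs of treewidth ≤ 1, so tw(G) ≥ 2. Combining the bounds, tw(G) = 2.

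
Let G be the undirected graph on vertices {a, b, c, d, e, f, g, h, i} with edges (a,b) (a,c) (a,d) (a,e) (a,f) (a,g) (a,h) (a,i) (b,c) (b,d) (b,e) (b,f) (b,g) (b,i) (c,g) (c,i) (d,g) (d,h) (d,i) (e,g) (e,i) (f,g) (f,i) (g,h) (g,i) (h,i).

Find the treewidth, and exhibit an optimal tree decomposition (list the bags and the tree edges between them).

Treewidth 4.
One such decomposition:
Bags: B1 = {a, b, c, g, i}  B2 = {a, b, f, g, i}  B3 = {a, b, d, g, i}  B4 = {a, d, g, h, i}  B5 = {a, b, e, g, i}
Tree: B1–B2, B1–B3, B3–B4, B3–B5

Each bag holds 5 vertices, so the decomposition has width 4, which upper-bounds the treewidth. On the other hand G contains the 5-clique {a, d, g, h, i}. A clique must lie in a single bag of any decomposition, so no decomposition can have width below 4. Combining the bounds, tw(G) = 4.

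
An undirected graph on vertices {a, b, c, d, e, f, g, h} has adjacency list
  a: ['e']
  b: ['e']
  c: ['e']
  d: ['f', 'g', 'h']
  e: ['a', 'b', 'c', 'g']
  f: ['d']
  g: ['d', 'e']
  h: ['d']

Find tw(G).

1

A width-1 tree decomposition is:
Bags: B1 = {d, h}  B2 = {d, g}  B3 = {d, f}  B4 = {e, g}  B5 = {a, e}  B6 = {c, e}  B7 = {b, e}
Tree: B1–B2, B2–B3, B2–B4, B4–B5, B4–B6, B4–B7
The largest bag has 2 vertices, giving width 1; this decomposition certifies tw(G) ≤ 1. G has an edge, so its treewidth is at least 1. Therefore the treewidth is 1.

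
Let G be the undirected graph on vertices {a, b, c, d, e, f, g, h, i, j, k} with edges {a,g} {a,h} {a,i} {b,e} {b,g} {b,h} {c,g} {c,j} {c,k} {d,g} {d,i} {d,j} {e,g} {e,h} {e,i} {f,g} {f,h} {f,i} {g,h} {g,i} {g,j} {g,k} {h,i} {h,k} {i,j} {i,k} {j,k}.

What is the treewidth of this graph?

A width-3 tree decomposition is:
Bags: B1 = {g, h, i, k}  B2 = {g, i, j, k}  B3 = {a, g, h, i}  B4 = {f, g, h, i}  B5 = {c, g, j, k}  B6 = {e, g, h, i}  B7 = {b, e, g, h}  B8 = {d, g, i, j}
Tree: B1–B2, B1–B3, B3–B4, B2–B5, B3–B6, B6–B7, B2–B8
Each bag holds 4 vertices, so the decomposition has width 3, which upper-bounds the treewidth. For the lower bound, the 4 vertices {c, g, j, k} are pairwise adjacent, and any tree decomposition puts a clique entirely inside one bag — forcing width ≥ 3. Combining the bounds, tw(G) = 3.

3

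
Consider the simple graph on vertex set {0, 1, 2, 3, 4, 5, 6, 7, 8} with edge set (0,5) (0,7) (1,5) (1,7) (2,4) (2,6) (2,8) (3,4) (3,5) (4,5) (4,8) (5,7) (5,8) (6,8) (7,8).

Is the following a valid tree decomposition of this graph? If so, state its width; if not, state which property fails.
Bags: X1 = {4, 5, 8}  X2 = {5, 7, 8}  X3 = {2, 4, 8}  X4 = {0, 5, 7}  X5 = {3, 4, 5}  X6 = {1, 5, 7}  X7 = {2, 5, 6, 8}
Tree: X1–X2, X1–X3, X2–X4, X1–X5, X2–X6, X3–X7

No — bags containing vertex 5 are not connected in the tree.

A tree decomposition must satisfy three properties: every vertex lies in some bag; for every edge, both endpoints lie together in some bag; and for every vertex, the bags containing it form a connected subtree. Here bags containing vertex 5 are not connected in the tree, so the decomposition is invalid.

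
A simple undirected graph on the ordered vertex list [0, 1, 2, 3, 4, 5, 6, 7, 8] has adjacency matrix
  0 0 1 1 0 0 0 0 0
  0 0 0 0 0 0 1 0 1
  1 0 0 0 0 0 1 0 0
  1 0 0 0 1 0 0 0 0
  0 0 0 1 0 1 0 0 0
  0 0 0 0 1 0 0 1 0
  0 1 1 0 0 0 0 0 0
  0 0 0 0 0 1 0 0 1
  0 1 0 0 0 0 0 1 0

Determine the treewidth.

2

A width-2 tree decomposition is:
Bags: B1 = {5, 7, 8}  B2 = {1, 5, 8}  B3 = {1, 5, 6}  B4 = {2, 5, 6}  B5 = {0, 2, 5}  B6 = {0, 3, 5}  B7 = {3, 4, 5}
Tree: B1–B2, B2–B3, B3–B4, B4–B5, B5–B6, B6–B7
Each bag holds 3 vertices, so the decomposition has width 2, which upper-bounds the treewidth. Since 5–7–8–1–6–2–0–3–4–5 is a cycle in G, G is not acyclic. Forests are exactly the graphs of treewidth ≤ 1, so tw(G) ≥ 2. Therefore the treewidth is 2.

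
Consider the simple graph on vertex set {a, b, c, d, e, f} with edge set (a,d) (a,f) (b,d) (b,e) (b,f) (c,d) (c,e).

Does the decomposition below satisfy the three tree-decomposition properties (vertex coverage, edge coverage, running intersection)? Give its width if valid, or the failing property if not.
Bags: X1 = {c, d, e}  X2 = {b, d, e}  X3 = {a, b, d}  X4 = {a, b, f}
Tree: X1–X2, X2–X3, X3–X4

Every vertex of G appears in some bag (union = {a, b, c, d, e, f}); every edge is covered by a bag; and for each vertex v the set of bags containing v is connected in the bag tree. The decomposition is therefore valid. The largest bag has 3 vertices, so the width is 2.

Yes; width 2.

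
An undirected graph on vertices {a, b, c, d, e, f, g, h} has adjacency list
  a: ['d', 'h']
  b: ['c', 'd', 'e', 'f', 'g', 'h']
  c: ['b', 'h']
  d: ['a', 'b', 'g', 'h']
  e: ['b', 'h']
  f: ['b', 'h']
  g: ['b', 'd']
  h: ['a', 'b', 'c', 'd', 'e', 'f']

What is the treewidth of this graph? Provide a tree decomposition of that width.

Each bag holds 3 vertices, so the decomposition has width 2, which upper-bounds the treewidth. For the lower bound, the 3 vertices {b, d, g} are pairwise adjacent, and any tree decomposition puts a clique entirely inside one bag — forcing width ≥ 2. Hence tw(G) = 2 exactly.

Treewidth 2.
One such decomposition:
Bags: B1 = {b, f, h}  B2 = {b, d, h}  B3 = {b, c, h}  B4 = {b, e, h}  B5 = {b, d, g}  B6 = {a, d, h}
Tree: B1–B2, B1–B3, B1–B4, B2–B5, B2–B6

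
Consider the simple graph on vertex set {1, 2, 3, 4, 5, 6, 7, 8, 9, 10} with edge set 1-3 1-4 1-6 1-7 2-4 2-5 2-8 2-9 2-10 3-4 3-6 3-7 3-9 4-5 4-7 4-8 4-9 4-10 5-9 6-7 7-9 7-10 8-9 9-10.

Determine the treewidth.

3

A width-3 tree decomposition is:
Bags: B1 = {3, 4, 7, 9}  B2 = {4, 7, 9, 10}  B3 = {2, 4, 9, 10}  B4 = {2, 4, 5, 9}  B5 = {1, 3, 4, 7}  B6 = {2, 4, 8, 9}  B7 = {1, 3, 6, 7}
Tree: B1–B2, B2–B3, B3–B4, B1–B5, B4–B6, B5–B7
Each bag holds 4 vertices, so the decomposition has width 3, which upper-bounds the treewidth. For the lower bound, the 4 vertices {1, 3, 4, 7} are pairwise adjacent, and any tree decomposition puts a clique entirely inside one bag — forcing width ≥ 3. Combining the bounds, tw(G) = 3.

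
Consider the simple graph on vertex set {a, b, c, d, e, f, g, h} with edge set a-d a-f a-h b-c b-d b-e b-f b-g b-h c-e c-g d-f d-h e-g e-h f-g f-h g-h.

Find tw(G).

3

A width-3 tree decomposition is:
Bags: B1 = {b, c, e, g}  B2 = {b, e, g, h}  B3 = {b, f, g, h}  B4 = {b, d, f, h}  B5 = {a, d, f, h}
Tree: B1–B2, B2–B3, B3–B4, B4–B5
Each bag holds 4 vertices, so the decomposition has width 3, which upper-bounds the treewidth. Conversely, {b, e, g, h} is a clique of size 4, and the vertices of any clique must share a bag in every tree decomposition; so some bag has ≥ 4 vertices and tw(G) ≥ 3. Hence tw(G) = 3 exactly.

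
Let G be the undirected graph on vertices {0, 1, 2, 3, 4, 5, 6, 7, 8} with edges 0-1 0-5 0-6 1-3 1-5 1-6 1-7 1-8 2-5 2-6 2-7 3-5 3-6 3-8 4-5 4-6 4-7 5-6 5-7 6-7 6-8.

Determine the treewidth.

A width-3 tree decomposition is:
Bags: B1 = {1, 3, 5, 6}  B2 = {0, 1, 5, 6}  B3 = {1, 5, 6, 7}  B4 = {2, 5, 6, 7}  B5 = {1, 3, 6, 8}  B6 = {4, 5, 6, 7}
Tree: B1–B2, B2–B3, B3–B4, B1–B5, B3–B6
Each bag holds 4 vertices, so the decomposition has width 3, which upper-bounds the treewidth. For the lower bound, the 4 vertices {1, 3, 6, 8} are pairwise adjacent, and any tree decomposition puts a clique entirely inside one bag — forcing width ≥ 3. Therefore the treewidth is 3.

3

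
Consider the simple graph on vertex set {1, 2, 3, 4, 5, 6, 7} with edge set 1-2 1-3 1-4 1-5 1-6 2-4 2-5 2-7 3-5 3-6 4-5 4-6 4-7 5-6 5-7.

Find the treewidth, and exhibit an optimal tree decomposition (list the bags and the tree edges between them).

The largest bag has 4 vertices, giving width 3; this decomposition certifies tw(G) ≤ 3. On the other hand G contains the 4-clique {1, 3, 5, 6}. A clique must lie in a single bag of any decomposition, so no decomposition can have width below 3. Therefore the treewidth is 3.

Treewidth 3.
One optimal decomposition is:
Bags: B1 = {1, 2, 4, 5}  B2 = {1, 4, 5, 6}  B3 = {1, 3, 5, 6}  B4 = {2, 4, 5, 7}
Tree: B1–B2, B2–B3, B1–B4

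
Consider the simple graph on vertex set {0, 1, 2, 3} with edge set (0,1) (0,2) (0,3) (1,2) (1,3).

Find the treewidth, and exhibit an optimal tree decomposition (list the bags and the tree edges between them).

Treewidth 2.
Bags: B1 = {0, 1, 3}  B2 = {0, 1, 2}
Tree: B1–B2

Every bag has size at most 3, so the width is 3 − 1 = 2 and tw(G) ≤ 2. On the other hand G contains the 3-clique {0, 1, 2}. A clique must lie in a single bag of any decomposition, so no decomposition can have width below 2. Combining the bounds, tw(G) = 2.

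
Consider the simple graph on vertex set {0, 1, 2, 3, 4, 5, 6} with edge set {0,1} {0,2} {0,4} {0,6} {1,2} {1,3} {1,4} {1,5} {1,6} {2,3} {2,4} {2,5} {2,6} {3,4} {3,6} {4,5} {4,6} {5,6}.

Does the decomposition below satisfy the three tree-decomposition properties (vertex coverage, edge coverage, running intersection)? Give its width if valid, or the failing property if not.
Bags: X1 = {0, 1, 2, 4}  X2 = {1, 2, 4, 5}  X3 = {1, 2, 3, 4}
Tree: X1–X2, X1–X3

A tree decomposition must satisfy three properties: every vertex lies in some bag; for every edge, both endpoints lie together in some bag; and for every vertex, the bags containing it form a connected subtree. Here vertex 6 appears in no bag, so the decomposition is invalid.

No — vertex 6 appears in no bag.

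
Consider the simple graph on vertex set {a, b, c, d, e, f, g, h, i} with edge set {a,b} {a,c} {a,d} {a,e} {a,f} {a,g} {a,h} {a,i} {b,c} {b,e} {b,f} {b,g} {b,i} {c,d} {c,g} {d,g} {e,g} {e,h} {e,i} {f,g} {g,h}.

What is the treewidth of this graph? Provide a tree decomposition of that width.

Treewidth 3.
Bags: B1 = {a, b, c, g}  B2 = {a, b, e, g}  B3 = {a, b, e, i}  B4 = {a, c, d, g}  B5 = {a, b, f, g}  B6 = {a, e, g, h}
Tree: B1–B2, B2–B3, B1–B4, B2–B5, B2–B6

The largest bag has 4 vertices, giving width 3; this decomposition certifies tw(G) ≤ 3. Conversely, {a, c, d, g} is a clique of size 4, and the vertices of any clique must share a bag in every tree decomposition; so some bag has ≥ 4 vertices and tw(G) ≥ 3. Therefore the treewidth is 3.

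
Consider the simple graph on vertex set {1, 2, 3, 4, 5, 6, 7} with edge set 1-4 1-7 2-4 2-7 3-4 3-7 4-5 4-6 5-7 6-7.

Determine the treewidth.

2

A width-2 tree decomposition is:
Bags: B1 = {3, 4, 7}  B2 = {4, 6, 7}  B3 = {4, 5, 7}  B4 = {1, 4, 7}  B5 = {2, 4, 7}
Tree: B1–B2, B2–B3, B3–B4, B4–B5
Every bag has size at most 3, so the width is 3 − 1 = 2 and tw(G) ≤ 2. The edges 7–3–4–6–7 form a cycle, so G is not a tree and its treewidth is at least 2. Combining the bounds, tw(G) = 2.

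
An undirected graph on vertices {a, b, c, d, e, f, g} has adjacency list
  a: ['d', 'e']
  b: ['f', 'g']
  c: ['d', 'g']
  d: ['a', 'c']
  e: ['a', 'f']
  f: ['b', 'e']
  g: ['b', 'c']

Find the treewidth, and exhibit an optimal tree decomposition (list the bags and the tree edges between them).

Treewidth 2.
One optimal decomposition is:
Bags: B1 = {c, d, g}  B2 = {a, d, g}  B3 = {a, e, g}  B4 = {e, f, g}  B5 = {b, f, g}
Tree: B1–B2, B2–B3, B3–B4, B4–B5

Every bag has size at most 3, so the width is 3 − 1 = 2 and tw(G) ≤ 2. For the lower bound, G contains the cycle g–c–d–a–e–f–b–g, so G is not a forest; only forests have treewidth ≤ 1, hence tw(G) ≥ 2. Combining the bounds, tw(G) = 2.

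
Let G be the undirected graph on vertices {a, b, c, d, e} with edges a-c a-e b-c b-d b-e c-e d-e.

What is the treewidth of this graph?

A width-2 tree decomposition is:
Bags: B1 = {b, d, e}  B2 = {b, c, e}  B3 = {a, c, e}
Tree: B1–B2, B2–B3
The largest bag has 3 vertices, giving width 2; this decomposition certifies tw(G) ≤ 2. For the lower bound, the 3 vertices {b, d, e} are pairwise adjacent, and any tree decomposition puts a clique entirely inside one bag — forcing width ≥ 2. Combining the bounds, tw(G) = 2.

2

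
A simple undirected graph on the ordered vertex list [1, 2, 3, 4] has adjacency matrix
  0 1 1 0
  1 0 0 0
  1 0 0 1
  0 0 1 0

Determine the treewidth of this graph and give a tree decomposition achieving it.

Treewidth 1.
Bags: B1 = {3, 4}  B2 = {1, 3}  B3 = {1, 2}
Tree: B1–B2, B2–B3

The largest bag has 2 vertices, giving width 1; this decomposition certifies tw(G) ≤ 1. Since G has at least one edge (e.g. 4–3), it is not an edgeless graph, so tw(G) ≥ 1. Combining the bounds, tw(G) = 1.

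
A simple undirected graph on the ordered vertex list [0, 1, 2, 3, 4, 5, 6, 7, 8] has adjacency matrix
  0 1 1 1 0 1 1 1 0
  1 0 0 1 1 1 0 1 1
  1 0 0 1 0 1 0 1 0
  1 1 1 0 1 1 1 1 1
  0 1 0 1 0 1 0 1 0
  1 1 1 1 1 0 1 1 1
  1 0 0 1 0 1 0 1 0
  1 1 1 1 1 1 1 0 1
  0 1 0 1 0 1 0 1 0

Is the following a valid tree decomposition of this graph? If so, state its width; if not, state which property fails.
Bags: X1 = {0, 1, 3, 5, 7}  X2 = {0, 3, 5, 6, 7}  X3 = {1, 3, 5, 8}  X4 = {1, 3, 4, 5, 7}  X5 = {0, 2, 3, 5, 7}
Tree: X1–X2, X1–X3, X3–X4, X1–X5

No — edge (7,8) lies in no bag.

A tree decomposition must satisfy three properties: every vertex lies in some bag; for every edge, both endpoints lie together in some bag; and for every vertex, the bags containing it form a connected subtree. Here edge (7,8) lies in no bag, so the decomposition is invalid.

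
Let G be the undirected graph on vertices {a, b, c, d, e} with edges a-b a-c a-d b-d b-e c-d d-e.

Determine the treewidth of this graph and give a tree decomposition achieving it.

Treewidth 2.
One optimal decomposition is:
Bags: B1 = {a, c, d}  B2 = {a, b, d}  B3 = {b, d, e}
Tree: B1–B2, B2–B3

Each bag holds 3 vertices, so the decomposition has width 2, which upper-bounds the treewidth. Conversely, {b, d, e} is a clique of size 3, and the vertices of any clique must share a bag in every tree decomposition; so some bag has ≥ 3 vertices and tw(G) ≥ 2. Combining the bounds, tw(G) = 2.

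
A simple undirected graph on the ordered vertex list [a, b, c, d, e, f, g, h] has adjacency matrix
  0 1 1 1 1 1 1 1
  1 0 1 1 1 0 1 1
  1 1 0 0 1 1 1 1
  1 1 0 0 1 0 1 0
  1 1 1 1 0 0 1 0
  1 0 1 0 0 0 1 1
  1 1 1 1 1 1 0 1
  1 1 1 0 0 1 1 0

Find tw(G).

4

A width-4 tree decomposition is:
Bags: B1 = {a, c, f, g, h}  B2 = {a, b, c, g, h}  B3 = {a, b, c, e, g}  B4 = {a, b, d, e, g}
Tree: B1–B2, B2–B3, B3–B4
The largest bag has 5 vertices, giving width 4; this decomposition certifies tw(G) ≤ 4. For the lower bound, the 5 vertices {a, c, f, g, h} are pairwise adjacent, and any tree decomposition puts a clique entirely inside one bag — forcing width ≥ 4. Therefore the treewidth is 4.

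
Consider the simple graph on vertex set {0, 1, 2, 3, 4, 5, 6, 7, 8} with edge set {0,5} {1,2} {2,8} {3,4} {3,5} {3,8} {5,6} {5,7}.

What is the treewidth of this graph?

A width-1 tree decomposition is:
Bags: B1 = {3, 5}  B2 = {3, 8}  B3 = {5, 7}  B4 = {2, 8}  B5 = {1, 2}  B6 = {5, 6}  B7 = {0, 5}  B8 = {3, 4}
Tree: B1–B2, B1–B3, B2–B4, B4–B5, B3–B6, B6–B7, B1–B8
The largest bag has 2 vertices, giving width 1; this decomposition certifies tw(G) ≤ 1. G has an edge, so its treewidth is at least 1. Therefore the treewidth is 1.

1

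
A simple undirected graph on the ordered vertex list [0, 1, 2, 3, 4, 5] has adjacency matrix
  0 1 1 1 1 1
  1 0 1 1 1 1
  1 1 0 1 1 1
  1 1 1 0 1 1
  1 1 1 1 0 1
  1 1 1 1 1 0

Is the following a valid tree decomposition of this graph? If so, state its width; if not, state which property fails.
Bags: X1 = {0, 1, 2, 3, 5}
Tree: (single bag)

A tree decomposition must satisfy three properties: every vertex lies in some bag; for every edge, both endpoints lie together in some bag; and for every vertex, the bags containing it form a connected subtree. Here vertex 4 appears in no bag, so the decomposition is invalid.

No — vertex 4 appears in no bag.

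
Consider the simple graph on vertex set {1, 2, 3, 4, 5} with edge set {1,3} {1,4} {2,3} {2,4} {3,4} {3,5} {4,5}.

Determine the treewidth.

A width-2 tree decomposition is:
Bags: B1 = {3, 4, 5}  B2 = {1, 3, 4}  B3 = {2, 3, 4}
Tree: B1–B2, B2–B3
The largest bag has 3 vertices, giving width 2; this decomposition certifies tw(G) ≤ 2. For the lower bound, the 3 vertices {1, 3, 4} are pairwise adjacent, and any tree decomposition puts a clique entirely inside one bag — forcing width ≥ 2. Combining the bounds, tw(G) = 2.

2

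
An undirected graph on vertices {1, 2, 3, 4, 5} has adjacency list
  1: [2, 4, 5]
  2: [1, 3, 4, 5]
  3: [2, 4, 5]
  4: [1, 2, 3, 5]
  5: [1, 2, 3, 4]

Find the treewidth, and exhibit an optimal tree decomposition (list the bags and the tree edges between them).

Treewidth 3.
Bags: B1 = {2, 3, 4, 5}  B2 = {1, 2, 4, 5}
Tree: B1–B2

The largest bag has 4 vertices, giving width 3; this decomposition certifies tw(G) ≤ 3. Conversely, {1, 2, 4, 5} is a clique of size 4, and the vertices of any clique must share a bag in every tree decomposition; so some bag has ≥ 4 vertices and tw(G) ≥ 3. Therefore the treewidth is 3.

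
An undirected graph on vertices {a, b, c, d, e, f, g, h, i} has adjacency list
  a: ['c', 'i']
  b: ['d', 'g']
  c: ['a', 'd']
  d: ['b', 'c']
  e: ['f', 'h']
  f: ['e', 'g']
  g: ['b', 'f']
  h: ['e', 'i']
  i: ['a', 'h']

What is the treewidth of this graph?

A width-2 tree decomposition is:
Bags: B1 = {b, c, d}  B2 = {b, c, g}  B3 = {c, f, g}  B4 = {c, e, f}  B5 = {c, e, h}  B6 = {c, h, i}  B7 = {a, c, i}
Tree: B1–B2, B2–B3, B3–B4, B4–B5, B5–B6, B6–B7
The largest bag has 3 vertices, giving width 2; this decomposition certifies tw(G) ≤ 2. Since c–d–b–g–f–e–h–i–a–c is a cycle in G, G is not acyclic. Forests are exactly the graphs of treewidth ≤ 1, so tw(G) ≥ 2. Combining the bounds, tw(G) = 2.

2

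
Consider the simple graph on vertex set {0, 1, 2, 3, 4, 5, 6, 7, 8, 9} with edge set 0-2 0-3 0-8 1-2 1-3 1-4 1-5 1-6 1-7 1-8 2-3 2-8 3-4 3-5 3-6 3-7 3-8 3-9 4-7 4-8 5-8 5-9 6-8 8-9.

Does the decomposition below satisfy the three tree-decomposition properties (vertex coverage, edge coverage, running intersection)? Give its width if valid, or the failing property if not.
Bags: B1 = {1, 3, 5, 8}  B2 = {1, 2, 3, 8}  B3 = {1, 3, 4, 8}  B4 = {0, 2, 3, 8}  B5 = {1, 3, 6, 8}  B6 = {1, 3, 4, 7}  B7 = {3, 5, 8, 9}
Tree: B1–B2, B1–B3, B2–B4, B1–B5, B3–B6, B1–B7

Yes; width 3.

Checking the three conditions: (i) the bags cover all of {0, 1, 2, 3, 4, 5, 6, 7, 8, 9}; (ii) for each edge, some bag contains both endpoints; (iii) the bags containing any fixed vertex form a subtree. All hold, so the decomposition is valid with width 4 − 1 = 3.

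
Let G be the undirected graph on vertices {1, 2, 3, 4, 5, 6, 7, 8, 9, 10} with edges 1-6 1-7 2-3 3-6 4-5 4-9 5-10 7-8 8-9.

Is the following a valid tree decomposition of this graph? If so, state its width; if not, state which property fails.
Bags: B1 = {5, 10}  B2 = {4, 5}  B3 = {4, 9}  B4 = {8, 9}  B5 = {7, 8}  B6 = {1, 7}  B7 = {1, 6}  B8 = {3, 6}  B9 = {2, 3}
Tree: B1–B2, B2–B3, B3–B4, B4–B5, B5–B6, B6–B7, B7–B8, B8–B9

Yes; width 1.

Every vertex of G appears in some bag (union = {1, 2, 3, 4, 5, 6, 7, 8, 9, 10}); every edge is covered by a bag; and for each vertex v the set of bags containing v is connected in the bag tree. The decomposition is therefore valid. The largest bag has 2 vertices, so the width is 1.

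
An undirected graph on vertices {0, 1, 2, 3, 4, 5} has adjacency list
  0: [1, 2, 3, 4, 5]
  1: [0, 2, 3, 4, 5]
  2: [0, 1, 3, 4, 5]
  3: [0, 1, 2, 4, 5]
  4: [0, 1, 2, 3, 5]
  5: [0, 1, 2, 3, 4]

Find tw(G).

A width-5 tree decomposition is:
Bags: B1 = {0, 1, 2, 3, 4, 5}
Tree: (single bag)
With just one bag of size 6, the width is 6 − 1 = 5, so tw(G) ≤ 5. On the other hand G contains the 6-clique {0, 1, 2, 3, 4, 5}. A clique must lie in a single bag of any decomposition, so no decomposition can have width below 5. Therefore the treewidth is 5.

5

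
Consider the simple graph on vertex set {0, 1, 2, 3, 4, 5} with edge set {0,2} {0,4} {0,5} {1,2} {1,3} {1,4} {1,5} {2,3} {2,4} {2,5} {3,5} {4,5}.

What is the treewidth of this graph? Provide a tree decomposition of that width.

Every bag has size at most 4, so the width is 4 − 1 = 3 and tw(G) ≤ 3. For the lower bound, the 4 vertices {0, 2, 4, 5} are pairwise adjacent, and any tree decomposition puts a clique entirely inside one bag — forcing width ≥ 3. The upper and lower bounds meet at 3, so that is the treewidth.

Treewidth 3.
One optimal decomposition is:
Bags: B1 = {0, 2, 4, 5}  B2 = {1, 2, 4, 5}  B3 = {1, 2, 3, 5}
Tree: B1–B2, B2–B3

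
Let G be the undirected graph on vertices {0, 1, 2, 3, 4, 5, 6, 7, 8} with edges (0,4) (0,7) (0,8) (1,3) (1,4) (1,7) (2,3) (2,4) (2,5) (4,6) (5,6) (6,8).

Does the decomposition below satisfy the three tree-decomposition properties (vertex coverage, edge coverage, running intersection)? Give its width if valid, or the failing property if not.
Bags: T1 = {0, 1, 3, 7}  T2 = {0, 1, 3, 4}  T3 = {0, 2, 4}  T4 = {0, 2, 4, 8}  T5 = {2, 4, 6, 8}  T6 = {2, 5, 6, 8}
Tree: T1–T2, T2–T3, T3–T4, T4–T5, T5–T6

A tree decomposition must satisfy three properties: every vertex lies in some bag; for every edge, both endpoints lie together in some bag; and for every vertex, the bags containing it form a connected subtree. Here edge (3,2) lies in no bag, so the decomposition is invalid.

No — edge (3,2) lies in no bag.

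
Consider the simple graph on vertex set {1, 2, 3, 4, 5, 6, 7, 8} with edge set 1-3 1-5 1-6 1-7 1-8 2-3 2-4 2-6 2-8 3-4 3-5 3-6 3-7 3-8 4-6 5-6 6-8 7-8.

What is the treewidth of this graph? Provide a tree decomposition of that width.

Treewidth 3.
Bags: B1 = {1, 3, 6, 8}  B2 = {1, 3, 7, 8}  B3 = {1, 3, 5, 6}  B4 = {2, 3, 6, 8}  B5 = {2, 3, 4, 6}
Tree: B1–B2, B1–B3, B1–B4, B4–B5

Every bag has size at most 4, so the width is 4 − 1 = 3 and tw(G) ≤ 3. Conversely, {1, 3, 6, 8} is a clique of size 4, and the vertices of any clique must share a bag in every tree decomposition; so some bag has ≥ 4 vertices and tw(G) ≥ 3. The upper and lower bounds meet at 3, so that is the treewidth.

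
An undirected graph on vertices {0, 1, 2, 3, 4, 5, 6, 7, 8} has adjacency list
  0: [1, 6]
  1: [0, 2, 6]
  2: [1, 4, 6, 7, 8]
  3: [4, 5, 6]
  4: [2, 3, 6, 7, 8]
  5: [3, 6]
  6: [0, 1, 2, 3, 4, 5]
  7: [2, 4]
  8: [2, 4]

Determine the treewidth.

A width-2 tree decomposition is:
Bags: B1 = {2, 4, 6}  B2 = {3, 4, 6}  B3 = {2, 4, 7}  B4 = {1, 2, 6}  B5 = {2, 4, 8}  B6 = {0, 1, 6}  B7 = {3, 5, 6}
Tree: B1–B2, B1–B3, B1–B4, B3–B5, B4–B6, B2–B7
Each bag holds 3 vertices, so the decomposition has width 2, which upper-bounds the treewidth. Conversely, {2, 4, 8} is a clique of size 3, and the vertices of any clique must share a bag in every tree decomposition; so some bag has ≥ 3 vertices and tw(G) ≥ 2. Therefore the treewidth is 2.

2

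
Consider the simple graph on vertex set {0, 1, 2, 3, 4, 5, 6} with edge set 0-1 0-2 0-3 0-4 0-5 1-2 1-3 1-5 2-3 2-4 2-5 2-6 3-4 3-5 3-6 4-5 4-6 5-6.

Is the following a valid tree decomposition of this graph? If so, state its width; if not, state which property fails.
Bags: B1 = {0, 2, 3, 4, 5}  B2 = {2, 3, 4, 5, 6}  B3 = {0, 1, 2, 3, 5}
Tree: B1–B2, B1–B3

Every vertex of G appears in some bag (union = {0, 1, 2, 3, 4, 5, 6}); every edge is covered by a bag; and for each vertex v the set of bags containing v is connected in the bag tree. The decomposition is therefore valid. The largest bag has 5 vertices, so the width is 4.

Yes; width 4.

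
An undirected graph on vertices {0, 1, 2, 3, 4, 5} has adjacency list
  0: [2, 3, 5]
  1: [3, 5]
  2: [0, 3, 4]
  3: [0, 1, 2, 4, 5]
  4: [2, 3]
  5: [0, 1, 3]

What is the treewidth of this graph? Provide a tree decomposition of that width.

Treewidth 2.
One such decomposition:
Bags: B1 = {0, 2, 3}  B2 = {0, 3, 5}  B3 = {1, 3, 5}  B4 = {2, 3, 4}
Tree: B1–B2, B2–B3, B1–B4

Each bag holds 3 vertices, so the decomposition has width 2, which upper-bounds the treewidth. For the lower bound, the 3 vertices {0, 2, 3} are pairwise adjacent, and any tree decomposition puts a clique entirely inside one bag — forcing width ≥ 2. Hence tw(G) = 2 exactly.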